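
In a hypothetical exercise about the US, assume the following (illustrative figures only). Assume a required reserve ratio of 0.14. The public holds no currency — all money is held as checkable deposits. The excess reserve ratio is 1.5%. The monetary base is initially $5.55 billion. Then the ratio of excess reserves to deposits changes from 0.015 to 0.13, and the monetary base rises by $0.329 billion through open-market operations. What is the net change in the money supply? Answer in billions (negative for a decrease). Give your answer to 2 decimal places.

Before: m₁ = 1 / (0.14 + 0.015) ≈ 6.4516, MB₁ = 5.55, so M₁ = 6.4516 × 5.55 ≈ 35.8064 billion.
After: m₂ = 1 / (0.14 + 0.13) ≈ 3.7037, MB₂ = 5.55 + 0.329 = 5.879, so M₂ = 3.7037 × 5.879 ≈ 21.7741 billion.
ΔM = M₂ − M₁ = 21.7741 − 35.8064 = -14.0323 billion.

-14.03 billion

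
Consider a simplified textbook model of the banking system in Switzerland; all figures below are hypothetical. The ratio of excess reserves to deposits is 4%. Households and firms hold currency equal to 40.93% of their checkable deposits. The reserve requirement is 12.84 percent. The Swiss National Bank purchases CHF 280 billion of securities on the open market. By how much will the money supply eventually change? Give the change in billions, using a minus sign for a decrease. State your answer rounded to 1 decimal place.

The money multiplier is m = (1 + c) / (rr + e + c) = (1 + 0.4093) / (0.1284 + 0.04 + 0.4093) ≈ 2.43950.
The purchase adds 280 billion of base, so ΔM = m × ΔMB = 2.43950 × (+280) = 683.06 billion.

CHF 683.1 billion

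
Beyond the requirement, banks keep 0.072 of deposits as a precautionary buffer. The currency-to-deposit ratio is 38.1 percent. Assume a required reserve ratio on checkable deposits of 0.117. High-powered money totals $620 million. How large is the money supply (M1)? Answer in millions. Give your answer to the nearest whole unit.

$1502 million

The money multiplier is m = (1 + c) / (rr + e + c) = (1 + 0.381) / (0.117 + 0.072 + 0.381) ≈ 2.4228.
So M = m × MB = 2.4228 × 620 = 1502.136 million.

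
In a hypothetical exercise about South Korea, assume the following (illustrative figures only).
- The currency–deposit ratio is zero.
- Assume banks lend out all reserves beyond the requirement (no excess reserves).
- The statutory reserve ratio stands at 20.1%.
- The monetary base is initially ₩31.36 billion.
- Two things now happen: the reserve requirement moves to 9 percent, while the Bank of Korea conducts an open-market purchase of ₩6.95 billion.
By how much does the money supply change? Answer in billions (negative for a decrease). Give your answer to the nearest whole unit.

₩270 billion

Before: m₁ = 1 / (0.201) ≈ 4.9751, MB₁ = 31.36, so M₁ = 4.9751 × 31.36 ≈ 156.0191 billion.
After: m₂ = 1 / (0.09) ≈ 11.1111, MB₂ = 31.36 + 6.95 = 38.31, so M₂ = 11.1111 × 38.31 ≈ 425.6662 billion.
ΔM = M₂ − M₁ = 425.6662 − 156.0191 = 269.6471 billion.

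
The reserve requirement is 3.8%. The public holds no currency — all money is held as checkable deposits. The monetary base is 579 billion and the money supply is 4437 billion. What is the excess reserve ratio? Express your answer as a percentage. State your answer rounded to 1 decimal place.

Using m = M/MB = 4437/579 ≈ 7.663212. Since m = (1 + c)/(c + rr + e), the denominator satisfies c + rr + e = (1 + c)/m = (1 + 0) / 7.663212 ≈ 0.130494.
With c = 0 and rr = 0.038, the excess reserve ratio is 0.130494 − 0 − 0.038 = 0.092494.

9.2%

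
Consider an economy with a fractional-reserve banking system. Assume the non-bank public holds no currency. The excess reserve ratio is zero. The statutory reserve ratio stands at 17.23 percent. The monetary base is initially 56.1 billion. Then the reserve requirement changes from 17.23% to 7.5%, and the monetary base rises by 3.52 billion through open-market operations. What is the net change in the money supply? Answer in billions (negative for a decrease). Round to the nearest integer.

469 billion

Before: m₁ = 1 / (0.1723) ≈ 5.8038, MB₁ = 56.1, so M₁ = 5.8038 × 56.1 ≈ 325.5932 billion.
After: m₂ = 1 / (0.075) ≈ 13.3333, MB₂ = 56.1 + 3.52 = 59.62, so M₂ = 13.3333 × 59.62 ≈ 794.9313 billion.
ΔM = M₂ − M₁ = 794.9313 − 325.5932 = 469.3381 billion.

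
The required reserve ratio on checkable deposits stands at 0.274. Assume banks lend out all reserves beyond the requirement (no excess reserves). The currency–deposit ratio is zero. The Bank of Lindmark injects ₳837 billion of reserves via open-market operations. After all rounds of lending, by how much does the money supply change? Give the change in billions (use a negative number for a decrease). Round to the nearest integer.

₳3055 billion

The simple money multiplier is m = 1/rr = 1/0.274 ≈ 3.6496.
An open-market purchase increases the monetary base by 837 billion, so ΔM = m × ΔMB = 3.6496 × 837 = 3054.7152 billion.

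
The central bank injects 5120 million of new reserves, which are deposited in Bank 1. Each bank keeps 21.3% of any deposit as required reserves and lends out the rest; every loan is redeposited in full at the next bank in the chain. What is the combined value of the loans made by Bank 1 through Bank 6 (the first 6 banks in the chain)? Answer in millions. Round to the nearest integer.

14423 million

Bank i lends (1 − rr)^i of the original deposit: Bank 1 lends 5120·0.7870 = 4029.4400, Bank 2 lends 5120·0.7870² ≈ 3171.1693, and so on.
Summing a geometric series: total = 5120·[0.7870·(1 − 0.7870^6) / (1 − 0.7870)] ≈ 14422.7265 million.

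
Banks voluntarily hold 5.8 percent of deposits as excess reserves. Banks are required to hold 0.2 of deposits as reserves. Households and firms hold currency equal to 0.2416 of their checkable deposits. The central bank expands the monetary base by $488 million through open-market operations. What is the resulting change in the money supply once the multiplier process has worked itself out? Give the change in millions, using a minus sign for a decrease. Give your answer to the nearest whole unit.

The money multiplier is m = (1 + c) / (rr + e + c) = (1 + 0.2416) / (0.2 + 0.058 + 0.2416) ≈ 2.4852.
The purchase adds 488 million of base, so ΔM = m × ΔMB = 2.4852 × (+488) = 1212.7776 million.

$1213 million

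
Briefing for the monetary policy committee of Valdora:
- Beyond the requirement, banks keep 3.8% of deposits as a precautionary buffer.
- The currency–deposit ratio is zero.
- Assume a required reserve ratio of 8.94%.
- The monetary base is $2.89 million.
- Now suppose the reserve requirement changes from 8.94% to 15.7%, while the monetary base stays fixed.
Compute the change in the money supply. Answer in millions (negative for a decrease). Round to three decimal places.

Initially m₁ = 1 / (0.0894 + 0.038) ≈ 7.84929, so M₁ = 7.84929 × 2.89 ≈ 22.6844 million.
After the change m₂ = 1 / (0.157 + 0.038) ≈ 5.12821, so M₂ = 5.12821 × 2.89 ≈ 14.8205 million.
ΔM = M₂ − M₁ = 14.8205 − 22.6844 = -7.8639 million.

-7.864 million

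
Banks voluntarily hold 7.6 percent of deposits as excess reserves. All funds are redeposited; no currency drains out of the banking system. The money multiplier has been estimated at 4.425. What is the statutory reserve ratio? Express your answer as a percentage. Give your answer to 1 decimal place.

Using m = 4.425. Since m = (1 + c)/(c + rr + e), the denominator satisfies c + rr + e = (1 + c)/m = (1 + 0) / 4.425 ≈ 0.225989.
With c = 0 and e = 0.076, the statutory reserve ratio is 0.225989 − 0 − 0.076 = 0.149989.

15.0%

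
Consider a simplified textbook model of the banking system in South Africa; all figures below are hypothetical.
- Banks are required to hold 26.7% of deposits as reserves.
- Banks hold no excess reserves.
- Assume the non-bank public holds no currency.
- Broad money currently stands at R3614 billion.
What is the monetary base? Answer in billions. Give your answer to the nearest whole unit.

R965 billion

With no currency drain and no excess reserves, the money multiplier is m = 1/rr = 1/0.267 ≈ 3.74532.
The monetary base is MB = M / m = 3614 / 3.74532 ≈ 964.9376 billion.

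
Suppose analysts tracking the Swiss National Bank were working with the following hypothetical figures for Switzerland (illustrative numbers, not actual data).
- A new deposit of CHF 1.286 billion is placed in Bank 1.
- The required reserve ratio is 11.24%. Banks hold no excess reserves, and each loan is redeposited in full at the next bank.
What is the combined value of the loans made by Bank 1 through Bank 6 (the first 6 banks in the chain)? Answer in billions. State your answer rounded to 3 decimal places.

Bank i lends (1 − rr)^i of the original deposit: Bank 1 lends 1.286·0.8876 ≈ 1.1415, Bank 2 lends 1.286·0.8876² ≈ 1.0132, and so on.
Summing a geometric series: total = 1.286·[0.8876·(1 − 0.8876^6) / (1 − 0.8876)] ≈ 5.1894 billion.

CHF 5.189 billion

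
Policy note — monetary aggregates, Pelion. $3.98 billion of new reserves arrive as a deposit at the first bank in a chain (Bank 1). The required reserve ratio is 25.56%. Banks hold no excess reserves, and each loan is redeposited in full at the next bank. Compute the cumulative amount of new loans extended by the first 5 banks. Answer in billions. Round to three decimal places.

Bank i lends (1 − rr)^i of the original deposit: Bank 1 lends 3.98·0.7444 ≈ 2.9627, Bank 2 lends 3.98·0.7444² ≈ 2.2054, and so on.
Summing a geometric series: total = 3.98·[0.7444·(1 − 0.7444^5) / (1 − 0.7444)] ≈ 8.9417 billion.

$8.942 billion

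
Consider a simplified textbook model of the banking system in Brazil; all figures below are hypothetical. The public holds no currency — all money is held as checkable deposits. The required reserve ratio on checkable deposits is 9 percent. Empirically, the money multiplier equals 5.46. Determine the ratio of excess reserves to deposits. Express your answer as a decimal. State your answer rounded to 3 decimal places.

Using m = 5.46. Since m = (1 + c)/(c + rr + e), the denominator satisfies c + rr + e = (1 + c)/m = (1 + 0) / 5.46 ≈ 0.183150.
With c = 0 and rr = 0.09, the ratio of excess reserves to deposits is 0.183150 − 0 − 0.09 = 0.09315.

0.093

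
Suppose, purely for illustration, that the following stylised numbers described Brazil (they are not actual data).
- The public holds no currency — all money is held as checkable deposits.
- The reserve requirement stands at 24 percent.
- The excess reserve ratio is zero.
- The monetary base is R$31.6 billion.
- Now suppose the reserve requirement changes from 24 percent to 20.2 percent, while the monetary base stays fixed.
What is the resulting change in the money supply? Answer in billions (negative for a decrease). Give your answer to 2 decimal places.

R$24.77 billion

Initially m₁ = 1 / (0.24) ≈ 4.16667, so M₁ = 4.16667 × 31.6 ≈ 131.6668 billion.
After the change m₂ = 1 / (0.202) ≈ 4.95050, so M₂ = 4.95050 × 31.6 = 156.4358 billion.
ΔM = M₂ − M₁ = 156.4358 − 131.6668 = 24.769 billion.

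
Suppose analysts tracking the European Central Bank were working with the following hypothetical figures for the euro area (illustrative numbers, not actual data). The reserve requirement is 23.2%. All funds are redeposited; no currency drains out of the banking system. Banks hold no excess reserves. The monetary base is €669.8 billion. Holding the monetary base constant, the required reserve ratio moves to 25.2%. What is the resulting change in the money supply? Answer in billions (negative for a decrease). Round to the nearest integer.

Initially m₁ = 1 / (0.232) ≈ 4.3103, so M₁ = 4.3103 × 669.8 ≈ 2887.0389 billion.
After the change m₂ = 1 / (0.252) ≈ 3.9683, so M₂ = 3.9683 × 669.8 ≈ 2657.9673 billion.
ΔM = M₂ − M₁ = 2657.9673 − 2887.0389 = -229.0716 billion.

-229 billion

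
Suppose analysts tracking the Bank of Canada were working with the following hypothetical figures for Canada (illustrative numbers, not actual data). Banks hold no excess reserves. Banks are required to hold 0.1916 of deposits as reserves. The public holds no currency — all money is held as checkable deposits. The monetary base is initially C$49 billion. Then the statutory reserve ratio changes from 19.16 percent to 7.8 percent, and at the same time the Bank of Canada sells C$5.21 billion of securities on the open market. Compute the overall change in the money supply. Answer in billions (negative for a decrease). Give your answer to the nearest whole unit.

C$306 billion

Before: m₁ = 1 / (0.1916) ≈ 5.2192, MB₁ = 49, so M₁ = 5.2192 × 49 = 255.7408 billion.
After: m₂ = 1 / (0.078) ≈ 12.8205, MB₂ = 49 − 5.21 = 43.79, so M₂ = 12.8205 × 43.79 ≈ 561.4097 billion.
ΔM = M₂ − M₁ = 561.4097 − 255.7408 = 305.6689 billion.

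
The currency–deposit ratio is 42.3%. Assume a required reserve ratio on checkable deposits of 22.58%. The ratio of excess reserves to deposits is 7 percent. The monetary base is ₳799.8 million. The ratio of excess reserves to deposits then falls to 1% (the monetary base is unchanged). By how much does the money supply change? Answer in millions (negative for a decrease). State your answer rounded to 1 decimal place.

Initially m₁ = (1 + 0.423) / (0.2258 + 0.07 + 0.423) ≈ 1.97969, so M₁ = 1.97969 × 799.8 ≈ 1583.3561 million.
After the change m₂ = (1 + 0.423) / (0.2258 + 0.01 + 0.423) ≈ 2.15999, so M₂ = 2.15999 × 799.8 ≈ 1727.56 million.
ΔM = M₂ − M₁ = 1727.56 − 1583.3561 = 144.2039 million.

₳144.2 million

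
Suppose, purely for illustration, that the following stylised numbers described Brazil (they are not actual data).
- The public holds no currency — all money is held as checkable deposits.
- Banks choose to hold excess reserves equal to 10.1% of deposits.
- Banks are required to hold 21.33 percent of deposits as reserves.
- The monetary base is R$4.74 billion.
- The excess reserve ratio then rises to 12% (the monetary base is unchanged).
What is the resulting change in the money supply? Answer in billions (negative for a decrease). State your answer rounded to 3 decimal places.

Initially m₁ = 1 / (0.2133 + 0.101) ≈ 3.18167, so M₁ = 3.18167 × 4.74 ≈ 15.0811 billion.
After the change m₂ = 1 / (0.2133 + 0.12) ≈ 3.00030, so M₂ = 3.00030 × 4.74 ≈ 14.2214 billion.
ΔM = M₂ − M₁ = 14.2214 − 15.0811 = -0.8597 billion.

-0.860 billion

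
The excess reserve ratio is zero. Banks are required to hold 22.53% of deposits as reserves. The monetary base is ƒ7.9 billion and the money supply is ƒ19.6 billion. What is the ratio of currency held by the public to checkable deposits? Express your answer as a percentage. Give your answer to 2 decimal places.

29.78%

Using m = M/MB = 19.6/7.9 ≈ 2.481013. From m = (1 + c)/(c + rr + e), rearranging gives 1 + c = m·(c + rr + e), so c·(1 − m) = m·(rr + e) − 1.
Hence c = [m·(rr + e) − 1]/(1 − m) = [2.481013 × (0.2253 + 0) − 1] / (1 − 2.481013) ≈ 0.297788.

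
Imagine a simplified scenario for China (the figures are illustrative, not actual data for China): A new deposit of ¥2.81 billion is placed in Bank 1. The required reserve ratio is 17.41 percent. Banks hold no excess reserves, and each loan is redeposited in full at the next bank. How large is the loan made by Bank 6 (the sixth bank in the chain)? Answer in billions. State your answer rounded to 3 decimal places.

¥0.892 billion

Each bank lends a fraction (1 − rr) = 0.8259 of the deposit it receives, so Bank 6 receives 2.81·0.8259^5 and lends 2.81·0.8259^6 ≈ 0.8918 billion.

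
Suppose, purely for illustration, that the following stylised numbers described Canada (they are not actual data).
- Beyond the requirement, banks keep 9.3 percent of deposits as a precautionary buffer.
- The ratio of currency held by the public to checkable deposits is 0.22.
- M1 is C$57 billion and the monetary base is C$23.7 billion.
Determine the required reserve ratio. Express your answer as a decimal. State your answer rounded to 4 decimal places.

0.1943

Using m = M/MB = 57/23.7 ≈ 2.405063. Since m = (1 + c)/(c + rr + e), the denominator satisfies c + rr + e = (1 + c)/m = (1 + 0.22) / 2.405063 ≈ 0.507263.
With c = 0.22 and e = 0.093, the required reserve ratio is 0.507263 − 0.22 − 0.093 = 0.194263.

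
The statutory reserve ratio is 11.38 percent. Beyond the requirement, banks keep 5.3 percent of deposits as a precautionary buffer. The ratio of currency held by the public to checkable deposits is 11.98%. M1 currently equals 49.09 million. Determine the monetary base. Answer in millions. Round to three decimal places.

The money multiplier is m = (1 + c) / (rr + e + c) = (1 + 0.1198) / (0.1138 + 0.053 + 0.1198) ≈ 3.907188.
MB = M / m = 49.09 / 3.907188 ≈ 12.564 million.

12.564 million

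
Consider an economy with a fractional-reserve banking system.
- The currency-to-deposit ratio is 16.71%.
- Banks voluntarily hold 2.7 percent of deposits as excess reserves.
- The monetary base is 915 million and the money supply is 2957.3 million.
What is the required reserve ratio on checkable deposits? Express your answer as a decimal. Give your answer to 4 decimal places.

0.1670

Using m = M/MB = 2957.3/915 ≈ 3.232022. Since m = (1 + c)/(c + rr + e), the denominator satisfies c + rr + e = (1 + c)/m = (1 + 0.1671) / 3.232022 ≈ 0.361105.
With c = 0.1671 and e = 0.027, the required reserve ratio on checkable deposits is 0.361105 − 0.1671 − 0.027 = 0.167005.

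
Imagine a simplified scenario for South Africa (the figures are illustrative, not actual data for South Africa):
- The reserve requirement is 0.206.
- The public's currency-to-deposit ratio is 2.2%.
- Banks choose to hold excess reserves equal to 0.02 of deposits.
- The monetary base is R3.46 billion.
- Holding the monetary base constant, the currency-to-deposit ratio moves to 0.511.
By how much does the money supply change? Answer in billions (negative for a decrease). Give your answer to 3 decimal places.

-7.165 billion

Initially m₁ = (1 + 0.022) / (0.206 + 0.02 + 0.022) ≈ 4.12097, so M₁ = 4.12097 × 3.46 ≈ 14.2586 billion.
After the change m₂ = (1 + 0.511) / (0.206 + 0.02 + 0.511) ≈ 2.05020, so M₂ = 2.05020 × 3.46 ≈ 7.0937 billion.
ΔM = M₂ − M₁ = 7.0937 − 14.2586 = -7.1649 billion.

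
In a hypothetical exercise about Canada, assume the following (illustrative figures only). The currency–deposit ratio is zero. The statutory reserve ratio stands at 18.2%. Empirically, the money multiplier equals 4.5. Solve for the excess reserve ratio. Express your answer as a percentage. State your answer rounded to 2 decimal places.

4.02%

Using m = 4.5. Since m = (1 + c)/(c + rr + e), the denominator satisfies c + rr + e = (1 + c)/m = (1 + 0) / 4.5 ≈ 0.222222.
With c = 0 and rr = 0.182, the excess reserve ratio is 0.222222 − 0 − 0.182 = 0.040222.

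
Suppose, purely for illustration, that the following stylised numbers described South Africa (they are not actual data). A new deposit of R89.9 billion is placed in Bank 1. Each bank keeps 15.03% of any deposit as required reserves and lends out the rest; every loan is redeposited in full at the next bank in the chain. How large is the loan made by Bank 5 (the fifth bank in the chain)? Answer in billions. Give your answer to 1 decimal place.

Each bank lends a fraction (1 − rr) = 0.8497 of the deposit it receives, so Bank 5 receives 89.9·0.8497^4 and lends 89.9·0.8497^5 ≈ 39.8188 billion.

R39.8 billion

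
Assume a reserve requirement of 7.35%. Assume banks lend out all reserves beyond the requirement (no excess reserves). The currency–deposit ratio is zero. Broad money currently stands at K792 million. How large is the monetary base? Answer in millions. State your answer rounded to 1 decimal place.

With no currency drain and no excess reserves, the money multiplier is m = 1/rr = 1/0.0735 ≈ 13.60544.
The monetary base is MB = M / m = 792 / 13.60544 ≈ 58.212 million.

K58.2 million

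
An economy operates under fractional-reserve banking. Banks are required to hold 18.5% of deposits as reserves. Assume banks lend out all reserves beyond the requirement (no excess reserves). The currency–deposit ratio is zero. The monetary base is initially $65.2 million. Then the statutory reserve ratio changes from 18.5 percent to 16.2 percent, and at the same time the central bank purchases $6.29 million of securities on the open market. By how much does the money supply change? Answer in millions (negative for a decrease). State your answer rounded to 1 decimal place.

$88.9 million

Before: m₁ = 1 / (0.185) ≈ 5.4054, MB₁ = 65.2, so M₁ = 5.4054 × 65.2 ≈ 352.4321 million.
After: m₂ = 1 / (0.162) ≈ 6.1728, MB₂ = 65.2 + 6.29 = 71.49, so M₂ = 6.1728 × 71.49 ≈ 441.2935 million.
ΔM = M₂ − M₁ = 441.2935 − 352.4321 = 88.8614 million.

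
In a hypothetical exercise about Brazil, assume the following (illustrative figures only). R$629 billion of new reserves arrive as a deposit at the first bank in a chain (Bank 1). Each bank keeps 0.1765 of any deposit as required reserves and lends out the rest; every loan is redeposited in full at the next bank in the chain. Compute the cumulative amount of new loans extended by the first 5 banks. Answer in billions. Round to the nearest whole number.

R$1823 billion

Bank i lends (1 − rr)^i of the original deposit: Bank 1 lends 629·0.8235 = 517.9815, Bank 2 lends 629·0.8235² ≈ 426.5578, and so on.
Summing a geometric series: total = 629·[0.8235·(1 − 0.8235^5) / (1 − 0.8235)] ≈ 1823.2955 billion.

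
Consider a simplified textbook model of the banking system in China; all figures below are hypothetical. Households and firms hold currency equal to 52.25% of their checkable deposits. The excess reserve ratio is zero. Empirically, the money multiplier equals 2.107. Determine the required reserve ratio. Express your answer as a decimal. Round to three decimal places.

0.200

Using m = 2.107. Since m = (1 + c)/(c + rr + e), the denominator satisfies c + rr + e = (1 + c)/m = (1 + 0.5225) / 2.107 ≈ 0.722591.
With c = 0.5225 and e = 0, the required reserve ratio is 0.722591 − 0.5225 − 0 = 0.200091.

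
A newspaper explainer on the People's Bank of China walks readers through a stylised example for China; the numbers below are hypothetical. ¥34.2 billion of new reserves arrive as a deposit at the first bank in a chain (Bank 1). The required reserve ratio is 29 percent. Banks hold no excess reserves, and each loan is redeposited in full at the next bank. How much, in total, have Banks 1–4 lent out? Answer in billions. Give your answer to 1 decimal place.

¥62.5 billion

Bank i lends (1 − rr)^i of the original deposit: Bank 1 lends 34.2·0.7100 = 24.2820, Bank 2 lends 34.2·0.7100² ≈ 17.2402, and so on.
Summing a geometric series: total = 34.2·[0.7100·(1 − 0.7100^4) / (1 − 0.7100)] ≈ 62.4536 billion.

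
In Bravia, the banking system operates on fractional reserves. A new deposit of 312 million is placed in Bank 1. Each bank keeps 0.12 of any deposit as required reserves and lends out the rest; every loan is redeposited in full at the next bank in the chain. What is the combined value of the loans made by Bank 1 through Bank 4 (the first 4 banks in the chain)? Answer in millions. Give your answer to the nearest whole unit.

916 million

Bank i lends (1 − rr)^i of the original deposit: Bank 1 lends 312·0.8800 = 274.5600, Bank 2 lends 312·0.8800² = 241.6128, and so on.
Summing a geometric series: total = 312·[0.8800·(1 − 0.8800^4) / (1 − 0.8800)] ≈ 915.8970 million.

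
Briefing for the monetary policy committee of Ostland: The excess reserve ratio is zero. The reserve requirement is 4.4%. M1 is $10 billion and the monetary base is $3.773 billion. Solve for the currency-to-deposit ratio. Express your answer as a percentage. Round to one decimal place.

Using m = M/MB = 10/3.773 ≈ 2.650411. From m = (1 + c)/(c + rr + e), rearranging gives 1 + c = m·(c + rr + e), so c·(1 − m) = m·(rr + e) − 1.
Hence c = [m·(rr + e) − 1]/(1 − m) = [2.650411 × (0.044 + 0) − 1] / (1 − 2.650411) ≈ 0.535250.

53.5%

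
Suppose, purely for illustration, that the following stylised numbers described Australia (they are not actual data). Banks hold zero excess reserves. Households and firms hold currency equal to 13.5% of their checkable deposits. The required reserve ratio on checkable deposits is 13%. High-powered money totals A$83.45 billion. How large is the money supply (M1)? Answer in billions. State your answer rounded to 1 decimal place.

The money multiplier is m = (1 + c) / (rr + c) = (1 + 0.135) / (0.13 + 0.135) ≈ 4.2830.
So M = m × MB = 4.2830 × 83.45 ≈ 357.4164 billion.

A$357.4 billion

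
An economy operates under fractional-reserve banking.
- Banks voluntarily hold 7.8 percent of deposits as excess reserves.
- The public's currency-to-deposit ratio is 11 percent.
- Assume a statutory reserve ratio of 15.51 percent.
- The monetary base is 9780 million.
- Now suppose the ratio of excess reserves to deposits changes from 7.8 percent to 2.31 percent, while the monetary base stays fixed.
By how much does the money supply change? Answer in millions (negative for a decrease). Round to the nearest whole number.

Initially m₁ = (1 + 0.11) / (0.1551 + 0.078 + 0.11) ≈ 3.23521, so M₁ = 3.23521 × 9780 = 31640.3538 million.
After the change m₂ = (1 + 0.11) / (0.1551 + 0.0231 + 0.11) ≈ 3.85149, so M₂ = 3.85149 × 9780 = 37667.5722 million.
ΔM = M₂ − M₁ = 37667.5722 − 31640.3538 = 6027.2184 million.

6027 million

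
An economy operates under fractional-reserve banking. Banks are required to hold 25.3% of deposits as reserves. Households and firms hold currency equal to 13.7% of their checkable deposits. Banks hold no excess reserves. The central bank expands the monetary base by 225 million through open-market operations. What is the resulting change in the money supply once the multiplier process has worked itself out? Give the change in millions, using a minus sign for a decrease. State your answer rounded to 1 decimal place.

The money multiplier is m = (1 + c) / (rr + c) = (1 + 0.137) / (0.253 + 0.137) ≈ 2.91538.
The purchase adds 225 million of base, so ΔM = m × ΔMB = 2.91538 × (+225) = 655.9605 million.

656.0 million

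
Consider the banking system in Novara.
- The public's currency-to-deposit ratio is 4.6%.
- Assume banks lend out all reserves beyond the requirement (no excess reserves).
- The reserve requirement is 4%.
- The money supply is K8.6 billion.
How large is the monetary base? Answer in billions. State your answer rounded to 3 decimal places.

The money multiplier is m = (1 + c) / (rr + c) = (1 + 0.046) / (0.04 + 0.046) ≈ 12.16279.
MB = M / m = 8.6 / 12.16279 ≈ 0.7071 billion.

K0.707 billion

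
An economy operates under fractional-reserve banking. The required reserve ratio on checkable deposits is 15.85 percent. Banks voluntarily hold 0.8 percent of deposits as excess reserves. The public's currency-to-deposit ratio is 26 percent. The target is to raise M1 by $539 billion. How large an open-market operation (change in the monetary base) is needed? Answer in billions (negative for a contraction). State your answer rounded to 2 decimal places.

The money multiplier is m = (1 + c) / (rr + e + c) = (1 + 0.26) / (0.1585 + 0.008 + 0.26) ≈ 2.954279.
ΔMB = ΔM / m = (+539) / 2.954279 ≈ 182.4472 billion.

$182.45 billion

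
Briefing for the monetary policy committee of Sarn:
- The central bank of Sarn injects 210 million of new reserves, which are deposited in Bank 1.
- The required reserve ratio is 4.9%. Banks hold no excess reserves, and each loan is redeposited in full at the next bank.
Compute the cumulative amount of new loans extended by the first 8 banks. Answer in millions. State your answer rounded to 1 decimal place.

Bank i lends (1 − rr)^i of the original deposit: Bank 1 lends 210·0.9510 = 199.7100, Bank 2 lends 210·0.9510² ≈ 189.9242, and so on.
Summing a geometric series: total = 210·[0.9510·(1 − 0.9510^8) / (1 − 0.9510)] ≈ 1348.9483 million.

1348.9 million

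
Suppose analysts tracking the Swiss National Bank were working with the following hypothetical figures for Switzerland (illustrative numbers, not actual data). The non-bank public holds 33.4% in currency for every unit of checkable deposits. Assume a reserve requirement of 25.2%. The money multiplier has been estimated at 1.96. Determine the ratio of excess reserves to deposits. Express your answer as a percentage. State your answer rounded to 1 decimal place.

Using m = 1.96. Since m = (1 + c)/(c + rr + e), the denominator satisfies c + rr + e = (1 + c)/m = (1 + 0.334) / 1.96 ≈ 0.680612.
With c = 0.334 and rr = 0.252, the ratio of excess reserves to deposits is 0.680612 − 0.334 − 0.252 = 0.094612.

9.5%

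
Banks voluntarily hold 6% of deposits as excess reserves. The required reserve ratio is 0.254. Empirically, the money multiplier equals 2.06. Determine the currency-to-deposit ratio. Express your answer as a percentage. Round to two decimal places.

33.32%

Using m = 2.06. From m = (1 + c)/(c + rr + e), rearranging gives 1 + c = m·(c + rr + e), so c·(1 − m) = m·(rr + e) − 1.
Hence c = [m·(rr + e) − 1]/(1 − m) = [2.06 × (0.254 + 0.06) − 1] / (1 − 2.06) ≈ 0.333170.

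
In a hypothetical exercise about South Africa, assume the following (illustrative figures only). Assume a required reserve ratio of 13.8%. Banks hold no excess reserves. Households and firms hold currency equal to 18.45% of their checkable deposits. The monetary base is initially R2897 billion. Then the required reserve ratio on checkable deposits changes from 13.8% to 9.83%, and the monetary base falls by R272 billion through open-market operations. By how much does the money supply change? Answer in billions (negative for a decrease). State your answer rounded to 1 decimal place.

Before: m₁ = (1 + 0.1845) / (0.138 + 0.1845) ≈ 3.672868, MB₁ = 2897, so M₁ = 3.672868 × 2897 ≈ 10640.2986 billion.
After: m₂ = (1 + 0.1845) / (0.0983 + 0.1845) ≈ 4.188472, MB₂ = 2897 − 272 = 2625, so M₂ = 4.188472 × 2625 = 10994.739 billion.
ΔM = M₂ − M₁ = 10994.739 − 10640.2986 = 354.4404 billion.

R354.4 billion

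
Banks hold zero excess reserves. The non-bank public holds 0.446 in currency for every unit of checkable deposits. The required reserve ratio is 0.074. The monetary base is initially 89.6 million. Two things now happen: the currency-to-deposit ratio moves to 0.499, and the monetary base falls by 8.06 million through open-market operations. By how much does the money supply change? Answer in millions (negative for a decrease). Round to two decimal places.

-35.84 million

Before: m₁ = (1 + 0.446) / (0.074 + 0.446) ≈ 2.78077, MB₁ = 89.6, so M₁ = 2.78077 × 89.6 ≈ 249.157 million.
After: m₂ = (1 + 0.499) / (0.074 + 0.499) ≈ 2.61606, MB₂ = 89.6 − 8.06 = 81.54, so M₂ = 2.61606 × 81.54 ≈ 213.3135 million.
ΔM = M₂ − M₁ = 213.3135 − 249.157 = -35.8435 million.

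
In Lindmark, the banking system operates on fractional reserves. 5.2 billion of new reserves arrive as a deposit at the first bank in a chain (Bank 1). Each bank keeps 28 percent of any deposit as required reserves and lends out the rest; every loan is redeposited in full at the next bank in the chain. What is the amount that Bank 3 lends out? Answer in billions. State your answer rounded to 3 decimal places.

Each bank lends a fraction (1 − rr) = 0.7200 of the deposit it receives, so Bank 3 receives 5.2·0.7200^2 and lends 5.2·0.7200^3 ≈ 1.9409 billion.

1.941 billion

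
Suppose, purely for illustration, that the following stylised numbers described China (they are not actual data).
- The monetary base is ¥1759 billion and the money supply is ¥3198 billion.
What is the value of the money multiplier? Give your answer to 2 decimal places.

1.82

The money multiplier is m = M / MB = 3198 / 1759 ≈ 1.81808.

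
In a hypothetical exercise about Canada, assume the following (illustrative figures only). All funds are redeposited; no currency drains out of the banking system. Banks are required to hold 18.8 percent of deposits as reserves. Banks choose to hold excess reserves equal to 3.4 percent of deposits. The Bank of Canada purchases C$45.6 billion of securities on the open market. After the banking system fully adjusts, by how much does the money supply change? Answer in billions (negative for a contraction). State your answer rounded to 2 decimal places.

The money multiplier is m = 1 / (rr + e) = 1 / (0.188 + 0.034) ≈ 4.50450.
The purchase adds 45.6 billion of base, so ΔM = m × ΔMB = 4.50450 × (+45.6) = 205.4052 billion.

C$205.41 billion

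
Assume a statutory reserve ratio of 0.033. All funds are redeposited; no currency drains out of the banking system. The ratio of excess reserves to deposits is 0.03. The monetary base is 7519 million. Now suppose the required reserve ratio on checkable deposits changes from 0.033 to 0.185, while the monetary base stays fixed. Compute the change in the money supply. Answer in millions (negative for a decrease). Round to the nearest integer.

Initially m₁ = 1 / (0.033 + 0.03) ≈ 15.87302, so M₁ = 15.87302 × 7519 ≈ 119349.2374 million.
After the change m₂ = 1 / (0.185 + 0.03) ≈ 4.65116, so M₂ = 4.65116 × 7519 ≈ 34972.072 million.
ΔM = M₂ − M₁ = 34972.072 − 119349.2374 = -84377.1654 million.

-84377 million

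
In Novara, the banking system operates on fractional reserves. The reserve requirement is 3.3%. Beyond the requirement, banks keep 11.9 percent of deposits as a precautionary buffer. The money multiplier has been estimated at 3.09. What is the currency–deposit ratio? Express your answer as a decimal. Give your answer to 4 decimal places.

Using m = 3.09. From m = (1 + c)/(c + rr + e), rearranging gives 1 + c = m·(c + rr + e), so c·(1 − m) = m·(rr + e) − 1.
Hence c = [m·(rr + e) − 1]/(1 − m) = [3.09 × (0.033 + 0.119) − 1] / (1 − 3.09) ≈ 0.253742.

0.2537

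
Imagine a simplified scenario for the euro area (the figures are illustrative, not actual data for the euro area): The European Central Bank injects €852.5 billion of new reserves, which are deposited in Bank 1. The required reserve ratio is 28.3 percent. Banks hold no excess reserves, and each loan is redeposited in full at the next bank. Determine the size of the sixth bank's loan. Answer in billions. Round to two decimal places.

€115.83 billion

Each bank lends a fraction (1 − rr) = 0.7170 of the deposit it receives, so Bank 6 receives 852.5·0.7170^5 and lends 852.5·0.7170^6 ≈ 115.8269 billion.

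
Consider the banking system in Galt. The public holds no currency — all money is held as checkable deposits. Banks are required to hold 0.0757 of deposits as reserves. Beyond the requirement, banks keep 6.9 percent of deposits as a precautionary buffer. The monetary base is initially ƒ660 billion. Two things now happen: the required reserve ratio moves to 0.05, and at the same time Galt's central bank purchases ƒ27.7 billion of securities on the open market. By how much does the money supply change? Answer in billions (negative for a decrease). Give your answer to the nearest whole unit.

ƒ1218 billion

Before: m₁ = 1 / (0.0757 + 0.069) ≈ 6.9109, MB₁ = 660, so M₁ = 6.9109 × 660 = 4561.194 billion.
After: m₂ = 1 / (0.05 + 0.069) ≈ 8.4034, MB₂ = 660 + 27.7 = 687.7, so M₂ = 8.4034 × 687.7 ≈ 5779.0182 billion.
ΔM = M₂ − M₁ = 5779.0182 − 4561.194 = 1217.8242 billion.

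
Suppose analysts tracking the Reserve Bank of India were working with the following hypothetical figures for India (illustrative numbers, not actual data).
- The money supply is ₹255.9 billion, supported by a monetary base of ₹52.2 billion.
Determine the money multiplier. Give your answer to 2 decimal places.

The money multiplier is m = M / MB = 255.9 / 52.2 ≈ 4.90230.

4.90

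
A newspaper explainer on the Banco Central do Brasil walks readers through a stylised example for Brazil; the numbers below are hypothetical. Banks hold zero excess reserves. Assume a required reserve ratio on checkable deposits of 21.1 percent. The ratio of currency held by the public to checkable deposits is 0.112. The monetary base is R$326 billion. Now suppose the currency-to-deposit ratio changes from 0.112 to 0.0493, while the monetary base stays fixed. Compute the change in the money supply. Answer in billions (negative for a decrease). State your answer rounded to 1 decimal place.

R$191.8 billion

Initially m₁ = (1 + 0.112) / (0.211 + 0.112) ≈ 3.44272, so M₁ = 3.44272 × 326 ≈ 1122.3267 billion.
After the change m₂ = (1 + 0.0493) / (0.211 + 0.0493) ≈ 4.03112, so M₂ = 4.03112 × 326 ≈ 1314.1451 billion.
ΔM = M₂ − M₁ = 1314.1451 − 1122.3267 = 191.8184 billion.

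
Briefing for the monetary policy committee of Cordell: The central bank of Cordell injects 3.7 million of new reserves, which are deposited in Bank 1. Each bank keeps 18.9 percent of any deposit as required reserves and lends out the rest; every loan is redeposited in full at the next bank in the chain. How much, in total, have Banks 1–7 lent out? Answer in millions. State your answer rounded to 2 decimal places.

Bank i lends (1 − rr)^i of the original deposit: Bank 1 lends 3.7·0.8110 = 3.0007, Bank 2 lends 3.7·0.8110² ≈ 2.4336, and so on.
Summing a geometric series: total = 3.7·[0.8110·(1 − 0.8110^7) / (1 − 0.8110)] ≈ 12.2131 million.

12.21 million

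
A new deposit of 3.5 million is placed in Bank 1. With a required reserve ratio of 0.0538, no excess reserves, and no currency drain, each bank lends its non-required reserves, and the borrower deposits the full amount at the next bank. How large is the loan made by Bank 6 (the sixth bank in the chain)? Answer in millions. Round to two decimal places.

2.51 million

Each bank lends a fraction (1 − rr) = 0.9462 of the deposit it receives, so Bank 6 receives 3.5·0.9462^5 and lends 3.5·0.9462^6 ≈ 2.5117 million.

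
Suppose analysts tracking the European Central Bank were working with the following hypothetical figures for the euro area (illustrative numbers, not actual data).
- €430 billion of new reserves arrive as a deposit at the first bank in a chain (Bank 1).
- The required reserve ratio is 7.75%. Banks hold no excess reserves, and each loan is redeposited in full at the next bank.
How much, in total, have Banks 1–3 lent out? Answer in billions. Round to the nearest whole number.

Bank i lends (1 − rr)^i of the original deposit: Bank 1 lends 430·0.9225 = 396.6750, Bank 2 lends 430·0.9225² ≈ 365.9327, and so on.
Summing a geometric series: total = 430·[0.9225·(1 − 0.9225^3) / (1 − 0.9225)] ≈ 1100.1806 billion.

€1100 billion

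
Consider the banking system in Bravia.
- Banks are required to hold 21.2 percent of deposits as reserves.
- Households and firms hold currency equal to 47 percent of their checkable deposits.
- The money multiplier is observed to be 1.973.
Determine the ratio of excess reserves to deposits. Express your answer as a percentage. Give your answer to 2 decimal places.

Using m = 1.973. Since m = (1 + c)/(c + rr + e), the denominator satisfies c + rr + e = (1 + c)/m = (1 + 0.47) / 1.973 ≈ 0.745058.
With c = 0.47 and rr = 0.212, the ratio of excess reserves to deposits is 0.745058 − 0.47 − 0.212 = 0.063058.

6.31%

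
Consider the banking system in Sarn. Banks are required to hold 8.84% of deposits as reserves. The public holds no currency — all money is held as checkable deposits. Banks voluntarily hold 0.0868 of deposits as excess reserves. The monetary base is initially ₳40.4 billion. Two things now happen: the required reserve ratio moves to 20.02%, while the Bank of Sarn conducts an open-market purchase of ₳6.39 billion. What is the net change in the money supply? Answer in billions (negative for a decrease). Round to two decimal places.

Before: m₁ = 1 / (0.0884 + 0.0868) ≈ 5.70776, MB₁ = 40.4, so M₁ = 5.70776 × 40.4 ≈ 230.5935 billion.
After: m₂ = 1 / (0.2002 + 0.0868) ≈ 3.48432, MB₂ = 40.4 + 6.39 = 46.79, so M₂ = 3.48432 × 46.79 ≈ 163.0313 billion.
ΔM = M₂ − M₁ = 163.0313 − 230.5935 = -67.5622 billion.

-67.56 billion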